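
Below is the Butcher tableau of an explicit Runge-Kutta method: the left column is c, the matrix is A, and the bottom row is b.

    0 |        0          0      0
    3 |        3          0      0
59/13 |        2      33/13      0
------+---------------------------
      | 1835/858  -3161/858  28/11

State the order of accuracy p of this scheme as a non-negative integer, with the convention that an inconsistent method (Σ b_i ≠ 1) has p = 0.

2

b = (1835/858, -3161/858, 28/11)
c = (0, 3, 59/13)
Ac = (0, 0, 99/13)
Σ b_i: 1835/858·1 + (-3161/858)·1 + 28/11·1 = 1 ✓
b·c: (-3161/858)·3 + 28/11·59/13 = 1/2 ✓
b·c²: (-3161/858)·9 + 28/11·3481/169 = 71657/3718 ≠ 1/3 ⇒ order 2.
b·Ac: 28/11·99/13 = 252/13 ≠ 1/6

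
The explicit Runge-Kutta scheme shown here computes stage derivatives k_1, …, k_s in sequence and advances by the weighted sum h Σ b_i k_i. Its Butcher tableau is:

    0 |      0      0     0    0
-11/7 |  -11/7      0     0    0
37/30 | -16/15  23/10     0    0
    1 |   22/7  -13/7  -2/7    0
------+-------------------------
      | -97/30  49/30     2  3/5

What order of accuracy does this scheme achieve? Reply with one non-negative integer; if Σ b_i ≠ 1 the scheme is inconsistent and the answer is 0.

b = (-97/30, 49/30, 2, 3/5)
c = (0, -11/7, 37/30, 1)
Ac = (0, 0, -253/70, 1886/735)
Σ b_i: (-97/30)·1 + 49/30·1 + 2·1 + 3/5·1 = 1 ✓
b·c: 49/30·(-11/7) + 2·37/30 + 3/5·1 = 1/2 ✓
b·c²: 49/30·121/49 + 2·1369/900 + 3/5·1 = 1727/225 ≠ 1/3 ⇒ order 2.
b·Ac: 2·(-253/70) + 3/5·1886/735 = -6969/1225 ≠ 1/6

2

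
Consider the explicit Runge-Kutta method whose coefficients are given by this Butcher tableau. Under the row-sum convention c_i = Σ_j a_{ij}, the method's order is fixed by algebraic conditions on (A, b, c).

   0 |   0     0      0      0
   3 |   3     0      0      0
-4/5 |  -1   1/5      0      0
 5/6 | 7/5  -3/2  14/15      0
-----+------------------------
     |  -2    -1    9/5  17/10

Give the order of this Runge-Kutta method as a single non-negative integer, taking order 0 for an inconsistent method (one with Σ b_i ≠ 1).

0

b = (-2, -1, 9/5, 17/10)
c = (0, 3, -4/5, 5/6)
Ac = (0, 0, 3/5, -787/150)
Σ b_i: (-2)·1 + (-1)·1 + 9/5·1 + 17/10·1 = 1/2 ≠ 1 ⇒ order 0.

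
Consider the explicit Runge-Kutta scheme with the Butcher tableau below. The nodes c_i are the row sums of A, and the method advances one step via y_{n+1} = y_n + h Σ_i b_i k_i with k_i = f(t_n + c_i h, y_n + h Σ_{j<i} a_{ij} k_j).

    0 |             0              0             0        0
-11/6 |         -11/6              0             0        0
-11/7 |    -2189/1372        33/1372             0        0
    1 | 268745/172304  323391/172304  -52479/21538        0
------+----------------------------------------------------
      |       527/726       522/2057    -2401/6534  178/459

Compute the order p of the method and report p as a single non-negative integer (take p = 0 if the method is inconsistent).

b = (527/726, 522/2057, -2401/6534, 178/459)
c = (0, -11/6, -11/7, 1)
Ac = (0, 0, -121/2744, 1105/2848)
Σ b_i: 527/726·1 + 522/2057·1 + (-2401/6534)·1 + 178/459·1 = 1 ✓
b·c: 522/2057·(-11/6) + (-2401/6534)·(-11/7) + 178/459·1 = 1/2 ✓
b·c²: 522/2057·121/36 + (-2401/6534)·121/49 + 178/459·1 = 1/3 ✓
b·Ac: (-2401/6534)·(-121/2744) + 178/459·1105/2848 = 1/6 ✓
b·c³: 522/2057·(-1331/216) + (-2401/6534)·(-1331/343) + 178/459·1 = 1/4 ✓
b·(c∘Ac): (-2401/6534)·1331/19208 + 178/459·1105/2848 = 1/8 ✓
b·Ac²: (-2401/6534)·1331/16464 + 178/459·4981/17088 = 1/12 ✓
b·A²c: 178/459·153/1424 = 1/24 ✓; 4 stages ⇒ order 4.

4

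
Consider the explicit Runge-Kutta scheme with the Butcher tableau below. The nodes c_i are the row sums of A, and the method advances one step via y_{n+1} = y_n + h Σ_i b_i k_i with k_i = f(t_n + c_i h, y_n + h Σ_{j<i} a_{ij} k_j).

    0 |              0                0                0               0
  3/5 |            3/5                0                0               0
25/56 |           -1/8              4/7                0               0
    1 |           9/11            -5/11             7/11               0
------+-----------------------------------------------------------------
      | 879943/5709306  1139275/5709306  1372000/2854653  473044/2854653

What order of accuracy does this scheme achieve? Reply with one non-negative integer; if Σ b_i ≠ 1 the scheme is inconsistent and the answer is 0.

3

b = (879943/5709306, 1139275/5709306, 1372000/2854653, 473044/2854653)
c = (0, 3/5, 25/56, 1)
Ac = (0, 0, 12/35, 1/88)
Σ b_i: 879943/5709306·1 + 1139275/5709306·1 + 1372000/2854653·1 + 473044/2854653·1 = 1 ✓
b·c: 1139275/5709306·3/5 + 1372000/2854653·25/56 + 473044/2854653·1 = 1/2 ✓
b·c²: 1139275/5709306·9/25 + 1372000/2854653·625/3136 + 473044/2854653·1 = 1/3 ✓
b·Ac: 1372000/2854653·12/35 + 473044/2854653·1/88 = 1/6 ✓
b·c³: 1139275/5709306·27/125 + 1372000/2854653·15625/175616 + 473044/2854653·1 = 19150827/76124080 ≠ 1/4 ⇒ order 3.
b·(c∘Ac): 1372000/2854653·15/98 + 473044/2854653·1/88 = 430751/5709306 ≠ 1/8
b·Ac²: 1372000/2854653·36/175 + 473044/2854653·(-907/24640) = 148303243/1598605680 ≠ 1/12
b·A²c: 473044/2854653·12/55 = 172016/4757755 ≠ 1/24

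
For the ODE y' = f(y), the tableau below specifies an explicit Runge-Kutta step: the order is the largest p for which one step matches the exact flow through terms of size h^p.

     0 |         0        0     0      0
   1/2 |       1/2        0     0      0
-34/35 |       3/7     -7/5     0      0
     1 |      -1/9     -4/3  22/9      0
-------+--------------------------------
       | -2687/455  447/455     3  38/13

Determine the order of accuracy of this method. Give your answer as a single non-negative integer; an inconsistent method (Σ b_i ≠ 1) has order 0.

b = (-2687/455, 447/455, 3, 38/13)
c = (0, 1/2, -34/35, 1)
Ac = (0, 0, -7/10, -958/315)
Σ b_i: (-2687/455)·1 + 447/455·1 + 3·1 + 38/13·1 = 1 ✓
b·c: 447/455·1/2 + 3·(-34/35) + 38/13·1 = 1/2 ✓
b·c²: 447/455·1/4 + 3·1156/1225 + 38/13·1 = 382181/63700 ≠ 1/3 ⇒ order 2.
b·Ac: 3·(-7/10) + 38/13·(-958/315) = -90007/8190 ≠ 1/6

2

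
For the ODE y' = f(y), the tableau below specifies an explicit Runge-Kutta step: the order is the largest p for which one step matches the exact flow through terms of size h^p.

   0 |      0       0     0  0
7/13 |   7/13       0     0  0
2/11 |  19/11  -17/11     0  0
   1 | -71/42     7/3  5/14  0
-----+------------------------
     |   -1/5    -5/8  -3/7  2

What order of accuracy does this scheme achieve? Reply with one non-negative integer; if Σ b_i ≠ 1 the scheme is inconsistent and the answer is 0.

b = (-1/5, -5/8, -3/7, 2)
c = (0, 7/13, 2/11, 1)
Ac = (0, 0, -119/143, 3968/3003)
Σ b_i: (-1/5)·1 + (-5/8)·1 + (-3/7)·1 + 2·1 = 209/280 ≠ 1 ⇒ order 0.

0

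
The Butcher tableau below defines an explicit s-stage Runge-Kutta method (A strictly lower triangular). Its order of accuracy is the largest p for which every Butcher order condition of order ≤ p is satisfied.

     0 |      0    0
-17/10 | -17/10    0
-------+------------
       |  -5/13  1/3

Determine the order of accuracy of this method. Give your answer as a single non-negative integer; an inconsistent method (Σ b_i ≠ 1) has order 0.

0

b = (-5/13, 1/3)
c = (0, -17/10)
Σ b_i: (-5/13)·1 + 1/3·1 = -2/39 ≠ 1 ⇒ order 0.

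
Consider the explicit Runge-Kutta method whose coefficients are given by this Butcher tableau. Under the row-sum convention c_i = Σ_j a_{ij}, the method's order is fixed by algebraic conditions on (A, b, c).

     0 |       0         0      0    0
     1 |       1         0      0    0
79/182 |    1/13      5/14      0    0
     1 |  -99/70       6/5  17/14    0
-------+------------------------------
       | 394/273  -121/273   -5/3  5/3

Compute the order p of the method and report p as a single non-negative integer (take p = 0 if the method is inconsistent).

b = (394/273, -121/273, -5/3, 5/3)
c = (0, 1, 79/182, 1)
Ac = (0, 0, 5/14, 22003/12740)
Σ b_i: 394/273·1 + (-121/273)·1 + (-5/3)·1 + 5/3·1 = 1 ✓
b·c: (-121/273)·1 + (-5/3)·79/182 + 5/3·1 = 1/2 ✓
b·c²: (-121/273)·1 + (-5/3)·6241/33124 + 5/3·1 = 90371/99372 ≠ 1/3 ⇒ order 2.
b·Ac: (-5/3)·5/14 + 5/3·22003/12740 = 17453/7644 ≠ 1/6

2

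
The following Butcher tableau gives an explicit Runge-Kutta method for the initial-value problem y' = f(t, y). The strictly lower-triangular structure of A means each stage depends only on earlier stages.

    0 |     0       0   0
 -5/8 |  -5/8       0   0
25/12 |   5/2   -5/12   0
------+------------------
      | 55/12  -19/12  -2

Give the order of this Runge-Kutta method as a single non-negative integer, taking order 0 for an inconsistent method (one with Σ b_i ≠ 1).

1

b = (55/12, -19/12, -2)
c = (0, -5/8, 25/12)
Ac = (0, 0, 25/96)
Σ b_i: 55/12·1 + (-19/12)·1 + (-2)·1 = 1 ✓
b·c: (-19/12)·(-5/8) + (-2)·25/12 = -305/96 ≠ 1/2 ⇒ order 1.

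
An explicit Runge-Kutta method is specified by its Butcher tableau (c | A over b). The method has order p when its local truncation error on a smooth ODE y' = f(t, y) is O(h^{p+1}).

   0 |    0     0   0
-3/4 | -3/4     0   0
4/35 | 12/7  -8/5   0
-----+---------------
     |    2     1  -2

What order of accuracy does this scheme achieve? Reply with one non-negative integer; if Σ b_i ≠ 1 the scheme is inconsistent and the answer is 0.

1

b = (2, 1, -2)
c = (0, -3/4, 4/35)
Ac = (0, 0, 6/5)
Σ b_i: 2·1 + 1·1 + (-2)·1 = 1 ✓
b·c: 1·(-3/4) + (-2)·4/35 = -137/140 ≠ 1/2 ⇒ order 1.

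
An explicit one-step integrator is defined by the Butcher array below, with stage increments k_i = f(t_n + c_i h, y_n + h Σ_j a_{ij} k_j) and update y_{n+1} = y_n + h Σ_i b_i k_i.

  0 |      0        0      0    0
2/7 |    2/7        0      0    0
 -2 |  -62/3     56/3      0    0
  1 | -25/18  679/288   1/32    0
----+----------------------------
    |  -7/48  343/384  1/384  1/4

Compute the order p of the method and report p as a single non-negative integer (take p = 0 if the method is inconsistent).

4

b = (-7/48, 343/384, 1/384, 1/4)
c = (0, 2/7, -2, 1)
Ac = (0, 0, 16/3, 11/18)
Σ b_i: (-7/48)·1 + 343/384·1 + 1/384·1 + 1/4·1 = 1 ✓
b·c: 343/384·2/7 + 1/384·(-2) + 1/4·1 = 1/2 ✓
b·c²: 343/384·4/49 + 1/384·4 + 1/4·1 = 1/3 ✓
b·Ac: 1/384·16/3 + 1/4·11/18 = 1/6 ✓
b·c³: 343/384·8/343 + 1/384·(-8) + 1/4·1 = 1/4 ✓
b·(c∘Ac): 1/384·(-32/3) + 1/4·11/18 = 1/8 ✓
b·Ac²: 1/384·32/21 + 1/4·20/63 = 1/12 ✓
b·A²c: 1/4·1/6 = 1/24 ✓; 4 stages ⇒ order 4.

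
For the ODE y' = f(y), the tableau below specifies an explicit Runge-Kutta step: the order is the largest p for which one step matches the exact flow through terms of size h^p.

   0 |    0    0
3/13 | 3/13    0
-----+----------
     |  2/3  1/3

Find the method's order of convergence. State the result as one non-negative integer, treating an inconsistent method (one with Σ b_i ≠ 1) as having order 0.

1

b = (2/3, 1/3)
c = (0, 3/13)
Σ b_i: 2/3·1 + 1/3·1 = 1 ✓
b·c: 1/3·3/13 = 1/13 ≠ 1/2 ⇒ order 1.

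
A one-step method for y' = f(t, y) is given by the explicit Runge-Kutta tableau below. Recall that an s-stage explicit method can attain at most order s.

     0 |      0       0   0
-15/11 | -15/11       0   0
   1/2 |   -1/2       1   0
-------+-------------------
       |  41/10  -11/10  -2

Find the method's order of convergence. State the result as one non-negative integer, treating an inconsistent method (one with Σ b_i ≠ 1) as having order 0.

b = (41/10, -11/10, -2)
c = (0, -15/11, 1/2)
Ac = (0, 0, -15/11)
Σ b_i: 41/10·1 + (-11/10)·1 + (-2)·1 = 1 ✓
b·c: (-11/10)·(-15/11) + (-2)·1/2 = 1/2 ✓
b·c²: (-11/10)·225/121 + (-2)·1/4 = -28/11 ≠ 1/3 ⇒ order 2.
b·Ac: (-2)·(-15/11) = 30/11 ≠ 1/6

2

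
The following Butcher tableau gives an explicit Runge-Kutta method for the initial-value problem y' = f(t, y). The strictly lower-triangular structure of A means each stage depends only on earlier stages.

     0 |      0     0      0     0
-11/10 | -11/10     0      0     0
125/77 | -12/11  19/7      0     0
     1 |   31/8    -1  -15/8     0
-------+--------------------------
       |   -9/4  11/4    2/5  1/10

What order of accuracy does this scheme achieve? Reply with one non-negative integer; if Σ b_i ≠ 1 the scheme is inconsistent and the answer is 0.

1

b = (-9/4, 11/4, 2/5, 1/10)
c = (0, -11/10, 125/77, 1)
Ac = (0, 0, -209/70, -5987/3080)
Σ b_i: (-9/4)·1 + 11/4·1 + 2/5·1 + 1/10·1 = 1 ✓
b·c: 11/4·(-11/10) + 2/5·125/77 + 1/10·1 = -7009/3080 ≠ 1/2 ⇒ order 1.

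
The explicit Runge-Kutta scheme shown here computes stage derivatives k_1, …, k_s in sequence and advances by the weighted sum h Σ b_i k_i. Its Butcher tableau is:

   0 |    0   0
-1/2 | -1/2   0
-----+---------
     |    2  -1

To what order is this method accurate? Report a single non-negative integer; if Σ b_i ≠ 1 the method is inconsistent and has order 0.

2

b = (2, -1)
c = (0, -1/2)
Σ b_i: 2·1 + (-1)·1 = 1 ✓
b·c: (-1)·(-1/2) = 1/2 ✓; 2 stages ⇒ order 2.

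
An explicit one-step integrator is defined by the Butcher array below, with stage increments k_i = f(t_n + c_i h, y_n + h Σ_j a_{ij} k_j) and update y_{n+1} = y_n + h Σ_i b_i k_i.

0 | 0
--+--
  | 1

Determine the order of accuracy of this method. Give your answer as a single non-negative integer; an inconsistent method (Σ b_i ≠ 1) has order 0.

b = (1)
c = (0)
Σ b_i: 1·1 = 1 ✓; 1 stage ⇒ order 1.

1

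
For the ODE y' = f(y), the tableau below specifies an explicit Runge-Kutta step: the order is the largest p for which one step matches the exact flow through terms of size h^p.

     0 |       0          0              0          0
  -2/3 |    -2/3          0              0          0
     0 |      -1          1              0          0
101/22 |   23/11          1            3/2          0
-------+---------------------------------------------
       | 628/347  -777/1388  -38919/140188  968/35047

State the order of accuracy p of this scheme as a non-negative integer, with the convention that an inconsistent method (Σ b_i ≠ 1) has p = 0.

3

b = (628/347, -777/1388, -38919/140188, 968/35047)
c = (0, -2/3, 0, 101/22)
Ac = (0, 0, -2/3, -2/3)
Σ b_i: 628/347·1 + (-777/1388)·1 + (-38919/140188)·1 + 968/35047·1 = 1 ✓
b·c: (-777/1388)·(-2/3) + 968/35047·101/22 = 1/2 ✓
b·c²: (-777/1388)·4/9 + 968/35047·10201/484 = 1/3 ✓
b·Ac: (-38919/140188)·(-2/3) + 968/35047·(-2/3) = 1/6 ✓
b·c³: (-777/1388)·(-8/27) + 968/35047·1030301/10648 = 281/99 ≠ 1/4 ⇒ order 3.
b·(c∘Ac): 968/35047·(-101/33) = -88/1041 ≠ 1/8
b·Ac²: (-38919/140188)·4/9 + 968/35047·4/9 = -1/9 ≠ 1/12
b·A²c: 968/35047·(-1) = -968/35047 ≠ 1/24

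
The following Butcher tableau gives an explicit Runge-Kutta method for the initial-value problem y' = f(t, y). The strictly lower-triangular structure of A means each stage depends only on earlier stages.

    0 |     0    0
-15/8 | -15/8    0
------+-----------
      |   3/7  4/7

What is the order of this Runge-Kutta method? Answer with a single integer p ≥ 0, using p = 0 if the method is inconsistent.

b = (3/7, 4/7)
c = (0, -15/8)
Σ b_i: 3/7·1 + 4/7·1 = 1 ✓
b·c: 4/7·(-15/8) = -15/14 ≠ 1/2 ⇒ order 1.

1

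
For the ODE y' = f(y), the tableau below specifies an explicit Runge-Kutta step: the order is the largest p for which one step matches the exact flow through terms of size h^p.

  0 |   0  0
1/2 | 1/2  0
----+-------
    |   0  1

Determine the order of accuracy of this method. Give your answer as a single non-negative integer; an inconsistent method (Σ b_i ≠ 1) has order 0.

2

b = (0, 1)
c = (0, 1/2)
Σ b_i: 1·1 = 1 ✓
b·c: 1·1/2 = 1/2 ✓; 2 stages ⇒ order 2.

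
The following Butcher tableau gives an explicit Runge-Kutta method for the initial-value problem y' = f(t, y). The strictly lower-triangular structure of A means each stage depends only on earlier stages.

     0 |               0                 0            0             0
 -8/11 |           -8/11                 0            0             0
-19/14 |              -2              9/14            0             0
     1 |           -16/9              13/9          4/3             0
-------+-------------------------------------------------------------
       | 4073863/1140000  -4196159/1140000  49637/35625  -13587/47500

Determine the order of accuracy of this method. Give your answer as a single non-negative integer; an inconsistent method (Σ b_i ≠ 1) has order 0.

3

b = (4073863/1140000, -4196159/1140000, 49637/35625, -13587/47500)
c = (0, -8/11, -19/14, 1)
Ac = (0, 0, -36/77, -1982/693)
Σ b_i: 4073863/1140000·1 + (-4196159/1140000)·1 + 49637/35625·1 + (-13587/47500)·1 = 1 ✓
b·c: (-4196159/1140000)·(-8/11) + 49637/35625·(-19/14) + (-13587/47500)·1 = 1/2 ✓
b·c²: (-4196159/1140000)·64/121 + 49637/35625·361/196 + (-13587/47500)·1 = 1/3 ✓
b·Ac: 49637/35625·(-36/77) + (-13587/47500)·(-1982/693) = 1/6 ✓
b·c³: (-4196159/1140000)·(-512/1331) + 49637/35625·(-6859/2744) + (-13587/47500)·1 = -905871/385000 ≠ 1/4 ⇒ order 3.
b·(c∘Ac): 49637/35625·342/539 + (-13587/47500)·(-1982/693) = 121279/71250 ≠ 1/8
b·Ac²: 49637/35625·288/847 + (-13587/47500)·171811/53361 = -258277/577500 ≠ 1/12
b·A²c: (-13587/47500)·(-48/77) = 23292/130625 ≠ 1/24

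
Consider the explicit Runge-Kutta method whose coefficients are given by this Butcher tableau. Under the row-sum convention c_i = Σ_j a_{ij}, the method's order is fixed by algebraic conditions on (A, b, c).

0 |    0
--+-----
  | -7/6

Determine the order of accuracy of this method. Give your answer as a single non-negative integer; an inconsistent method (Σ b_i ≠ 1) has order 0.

0

b = (-7/6)
c = (0)
Σ b_i: (-7/6)·1 = -7/6 ≠ 1 ⇒ order 0.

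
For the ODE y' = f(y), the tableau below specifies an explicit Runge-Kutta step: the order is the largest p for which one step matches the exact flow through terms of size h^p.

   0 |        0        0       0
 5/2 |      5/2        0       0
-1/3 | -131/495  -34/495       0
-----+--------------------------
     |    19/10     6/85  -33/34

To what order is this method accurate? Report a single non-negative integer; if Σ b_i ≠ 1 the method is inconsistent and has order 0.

3

b = (19/10, 6/85, -33/34)
c = (0, 5/2, -1/3)
Ac = (0, 0, -17/99)
Σ b_i: 19/10·1 + 6/85·1 + (-33/34)·1 = 1 ✓
b·c: 6/85·5/2 + (-33/34)·(-1/3) = 1/2 ✓
b·c²: 6/85·25/4 + (-33/34)·1/9 = 1/3 ✓
b·Ac: (-33/34)·(-17/99) = 1/6 ✓; 3 stages ⇒ order 3.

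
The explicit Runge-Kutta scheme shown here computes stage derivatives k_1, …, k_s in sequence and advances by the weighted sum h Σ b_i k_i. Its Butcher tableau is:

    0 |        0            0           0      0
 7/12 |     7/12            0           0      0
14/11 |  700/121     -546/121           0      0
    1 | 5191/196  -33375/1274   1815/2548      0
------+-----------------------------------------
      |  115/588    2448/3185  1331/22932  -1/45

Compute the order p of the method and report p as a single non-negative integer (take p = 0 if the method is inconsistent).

4

b = (115/588, 2448/3185, 1331/22932, -1/45)
c = (0, 7/12, 14/11, 1)
Ac = (0, 0, -637/242, -115/8)
Σ b_i: 115/588·1 + 2448/3185·1 + 1331/22932·1 + (-1/45)·1 = 1 ✓
b·c: 2448/3185·7/12 + 1331/22932·14/11 + (-1/45)·1 = 1/2 ✓
b·c²: 2448/3185·49/144 + 1331/22932·196/121 + (-1/45)·1 = 1/3 ✓
b·Ac: 1331/22932·(-637/242) + (-1/45)·(-115/8) = 1/6 ✓
b·c³: 2448/3185·343/1728 + 1331/22932·2744/1331 + (-1/45)·1 = 1/4 ✓
b·(c∘Ac): 1331/22932·(-4459/1331) + (-1/45)·(-115/8) = 1/8 ✓
b·Ac²: 1331/22932·(-4459/2904) + (-1/45)·(-745/96) = 1/12 ✓
b·A²c: (-1/45)·(-15/8) = 1/24 ✓; 4 stages ⇒ order 4.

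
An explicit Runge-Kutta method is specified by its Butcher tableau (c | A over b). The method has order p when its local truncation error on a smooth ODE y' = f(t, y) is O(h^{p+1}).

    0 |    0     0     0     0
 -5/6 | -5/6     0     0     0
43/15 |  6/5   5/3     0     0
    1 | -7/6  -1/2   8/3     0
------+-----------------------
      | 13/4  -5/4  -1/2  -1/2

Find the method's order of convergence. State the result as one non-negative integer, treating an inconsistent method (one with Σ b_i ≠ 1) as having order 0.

b = (13/4, -5/4, -1/2, -1/2)
c = (0, -5/6, 43/15, 1)
Ac = (0, 0, -25/18, 1451/180)
Σ b_i: 13/4·1 + (-5/4)·1 + (-1/2)·1 + (-1/2)·1 = 1 ✓
b·c: (-5/4)·(-5/6) + (-1/2)·43/15 + (-1/2)·1 = -107/120 ≠ 1/2 ⇒ order 1.

1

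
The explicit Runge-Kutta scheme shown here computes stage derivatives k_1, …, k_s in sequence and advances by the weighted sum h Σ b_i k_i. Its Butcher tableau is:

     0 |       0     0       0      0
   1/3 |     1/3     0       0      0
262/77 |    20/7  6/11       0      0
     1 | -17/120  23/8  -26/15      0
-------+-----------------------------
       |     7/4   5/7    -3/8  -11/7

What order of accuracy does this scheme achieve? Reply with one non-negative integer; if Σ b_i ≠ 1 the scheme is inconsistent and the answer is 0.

b = (7/4, 5/7, -3/8, -11/7)
c = (0, 1/3, 262/77, 1)
Ac = (0, 0, 2/11, -45641/9240)
Σ b_i: 7/4·1 + 5/7·1 + (-3/8)·1 + (-11/7)·1 = 29/56 ≠ 1 ⇒ order 0.

0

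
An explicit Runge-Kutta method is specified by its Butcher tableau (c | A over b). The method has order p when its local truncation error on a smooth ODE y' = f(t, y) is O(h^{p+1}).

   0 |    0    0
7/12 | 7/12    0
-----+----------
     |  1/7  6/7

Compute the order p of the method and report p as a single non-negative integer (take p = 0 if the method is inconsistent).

b = (1/7, 6/7)
c = (0, 7/12)
Σ b_i: 1/7·1 + 6/7·1 = 1 ✓
b·c: 6/7·7/12 = 1/2 ✓; 2 stages ⇒ order 2.

2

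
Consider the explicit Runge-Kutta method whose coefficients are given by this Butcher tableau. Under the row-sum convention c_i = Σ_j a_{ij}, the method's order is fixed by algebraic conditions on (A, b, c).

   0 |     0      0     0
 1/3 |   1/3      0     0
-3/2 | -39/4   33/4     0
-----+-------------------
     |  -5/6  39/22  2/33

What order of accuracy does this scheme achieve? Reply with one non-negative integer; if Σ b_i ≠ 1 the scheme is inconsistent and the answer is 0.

3

b = (-5/6, 39/22, 2/33)
c = (0, 1/3, -3/2)
Ac = (0, 0, 11/4)
Σ b_i: (-5/6)·1 + 39/22·1 + 2/33·1 = 1 ✓
b·c: 39/22·1/3 + 2/33·(-3/2) = 1/2 ✓
b·c²: 39/22·1/9 + 2/33·9/4 = 1/3 ✓
b·Ac: 2/33·11/4 = 1/6 ✓; 3 stages ⇒ order 3.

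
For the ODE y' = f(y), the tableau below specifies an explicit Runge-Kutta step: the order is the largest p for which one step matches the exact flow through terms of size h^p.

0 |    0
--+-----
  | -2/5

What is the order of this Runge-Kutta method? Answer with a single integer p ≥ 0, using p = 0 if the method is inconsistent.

b = (-2/5)
c = (0)
Σ b_i: (-2/5)·1 = -2/5 ≠ 1 ⇒ order 0.

0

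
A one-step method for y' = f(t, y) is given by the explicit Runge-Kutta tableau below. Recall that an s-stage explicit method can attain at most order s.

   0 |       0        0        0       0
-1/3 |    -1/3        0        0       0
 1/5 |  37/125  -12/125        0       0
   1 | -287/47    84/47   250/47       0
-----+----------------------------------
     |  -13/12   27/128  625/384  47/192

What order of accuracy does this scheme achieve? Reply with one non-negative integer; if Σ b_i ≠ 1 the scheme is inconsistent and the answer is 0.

4

b = (-13/12, 27/128, 625/384, 47/192)
c = (0, -1/3, 1/5, 1)
Ac = (0, 0, 4/125, 22/47)
Σ b_i: (-13/12)·1 + 27/128·1 + 625/384·1 + 47/192·1 = 1 ✓
b·c: 27/128·(-1/3) + 625/384·1/5 + 47/192·1 = 1/2 ✓
b·c²: 27/128·1/9 + 625/384·1/25 + 47/192·1 = 1/3 ✓
b·Ac: 625/384·4/125 + 47/192·22/47 = 1/6 ✓
b·c³: 27/128·(-1/27) + 625/384·1/125 + 47/192·1 = 1/4 ✓
b·(c∘Ac): 625/384·4/625 + 47/192·22/47 = 1/8 ✓
b·Ac²: 625/384·(-4/375) + 47/192·58/141 = 1/12 ✓
b·A²c: 47/192·8/47 = 1/24 ✓; 4 stages ⇒ order 4.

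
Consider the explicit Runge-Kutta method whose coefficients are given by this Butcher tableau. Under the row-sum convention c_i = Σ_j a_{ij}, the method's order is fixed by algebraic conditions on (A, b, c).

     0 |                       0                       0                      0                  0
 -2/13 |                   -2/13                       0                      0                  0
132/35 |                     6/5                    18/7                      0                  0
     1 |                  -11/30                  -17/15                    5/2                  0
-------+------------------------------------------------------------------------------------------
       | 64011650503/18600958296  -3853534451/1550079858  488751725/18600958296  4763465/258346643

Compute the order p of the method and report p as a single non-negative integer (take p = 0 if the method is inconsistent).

3

b = (64011650503/18600958296, -3853534451/1550079858, 488751725/18600958296, 4763465/258346643)
c = (0, -2/13, 132/35, 1)
Ac = (0, 0, -36/91, 13108/1365)
Σ b_i: 64011650503/18600958296·1 + (-3853534451/1550079858)·1 + 488751725/18600958296·1 + 4763465/258346643·1 = 1 ✓
b·c: (-3853534451/1550079858)·(-2/13) + 488751725/18600958296·132/35 + 4763465/258346643·1 = 1/2 ✓
b·c²: (-3853534451/1550079858)·4/169 + 488751725/18600958296·17424/1225 + 4763465/258346643·1 = 1/3 ✓
b·Ac: 488751725/18600958296·(-36/91) + 4763465/258346643·13108/1365 = 1/6 ✓
b·c³: (-3853534451/1550079858)·(-8/2197) + 488751725/18600958296·2299968/42875 + 4763465/258346643·1 = 506751320281/352643167695 ≠ 1/4 ⇒ order 3.
b·(c∘Ac): 488751725/18600958296·(-4752/3185) + 4763465/258346643·13108/1365 = 1388994502/10075519077 ≠ 1/8
b·Ac²: 488751725/18600958296·72/1183 + 4763465/258346643·4413652/124215 = 46319990671/70528633539 ≠ 1/12
b·A²c: 4763465/258346643·(-90/91) = -61244550/3358506359 ≠ 1/24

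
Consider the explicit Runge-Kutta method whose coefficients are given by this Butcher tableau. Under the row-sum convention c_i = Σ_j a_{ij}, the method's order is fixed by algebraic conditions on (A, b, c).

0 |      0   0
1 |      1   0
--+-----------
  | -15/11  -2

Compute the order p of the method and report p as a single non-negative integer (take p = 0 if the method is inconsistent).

0

b = (-15/11, -2)
c = (0, 1)
Σ b_i: (-15/11)·1 + (-2)·1 = -37/11 ≠ 1 ⇒ order 0.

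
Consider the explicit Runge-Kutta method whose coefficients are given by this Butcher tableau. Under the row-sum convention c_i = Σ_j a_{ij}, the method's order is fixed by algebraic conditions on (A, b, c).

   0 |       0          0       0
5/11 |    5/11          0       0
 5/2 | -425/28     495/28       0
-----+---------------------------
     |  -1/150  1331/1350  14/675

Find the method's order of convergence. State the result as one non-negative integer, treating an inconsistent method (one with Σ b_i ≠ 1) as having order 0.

3

b = (-1/150, 1331/1350, 14/675)
c = (0, 5/11, 5/2)
Ac = (0, 0, 225/28)
Σ b_i: (-1/150)·1 + 1331/1350·1 + 14/675·1 = 1 ✓
b·c: 1331/1350·5/11 + 14/675·5/2 = 1/2 ✓
b·c²: 1331/1350·25/121 + 14/675·25/4 = 1/3 ✓
b·Ac: 14/675·225/28 = 1/6 ✓; 3 stages ⇒ order 3.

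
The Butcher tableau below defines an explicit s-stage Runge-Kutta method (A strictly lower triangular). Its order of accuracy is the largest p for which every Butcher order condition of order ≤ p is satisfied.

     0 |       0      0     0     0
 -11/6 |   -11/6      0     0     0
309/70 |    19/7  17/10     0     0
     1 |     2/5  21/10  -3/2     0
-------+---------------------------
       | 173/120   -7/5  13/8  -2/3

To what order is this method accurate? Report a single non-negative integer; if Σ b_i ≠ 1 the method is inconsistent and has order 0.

b = (173/120, -7/5, 13/8, -2/3)
c = (0, -11/6, 309/70, 1)
Ac = (0, 0, -187/60, -733/70)
Σ b_i: 173/120·1 + (-7/5)·1 + 13/8·1 + (-2/3)·1 = 1 ✓
b·c: (-7/5)·(-11/6) + 13/8·309/70 + (-2/3)·1 = 5081/560 ≠ 1/2 ⇒ order 1.

1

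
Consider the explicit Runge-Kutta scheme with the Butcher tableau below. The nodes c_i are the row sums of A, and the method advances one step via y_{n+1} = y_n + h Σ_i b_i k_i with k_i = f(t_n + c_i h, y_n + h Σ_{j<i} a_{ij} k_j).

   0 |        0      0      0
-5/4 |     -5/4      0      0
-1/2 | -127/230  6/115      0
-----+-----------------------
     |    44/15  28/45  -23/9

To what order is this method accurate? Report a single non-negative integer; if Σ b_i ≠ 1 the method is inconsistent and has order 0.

b = (44/15, 28/45, -23/9)
c = (0, -5/4, -1/2)
Ac = (0, 0, -3/46)
Σ b_i: 44/15·1 + 28/45·1 + (-23/9)·1 = 1 ✓
b·c: 28/45·(-5/4) + (-23/9)·(-1/2) = 1/2 ✓
b·c²: 28/45·25/16 + (-23/9)·1/4 = 1/3 ✓
b·Ac: (-23/9)·(-3/46) = 1/6 ✓; 3 stages ⇒ order 3.

3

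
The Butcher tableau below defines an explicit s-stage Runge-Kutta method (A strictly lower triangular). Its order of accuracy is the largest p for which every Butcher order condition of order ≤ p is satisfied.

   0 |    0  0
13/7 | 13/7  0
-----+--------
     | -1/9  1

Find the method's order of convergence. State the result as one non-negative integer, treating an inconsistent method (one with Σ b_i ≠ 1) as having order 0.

b = (-1/9, 1)
c = (0, 13/7)
Σ b_i: (-1/9)·1 + 1·1 = 8/9 ≠ 1 ⇒ order 0.

0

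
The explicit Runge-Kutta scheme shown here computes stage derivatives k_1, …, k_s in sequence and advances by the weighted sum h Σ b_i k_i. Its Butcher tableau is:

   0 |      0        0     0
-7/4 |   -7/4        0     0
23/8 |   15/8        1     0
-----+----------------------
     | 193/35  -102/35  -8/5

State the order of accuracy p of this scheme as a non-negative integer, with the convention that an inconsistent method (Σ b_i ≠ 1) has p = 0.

b = (193/35, -102/35, -8/5)
c = (0, -7/4, 23/8)
Ac = (0, 0, -7/4)
Σ b_i: 193/35·1 + (-102/35)·1 + (-8/5)·1 = 1 ✓
b·c: (-102/35)·(-7/4) + (-8/5)·23/8 = 1/2 ✓
b·c²: (-102/35)·49/16 + (-8/5)·529/64 = -443/20 ≠ 1/3 ⇒ order 2.
b·Ac: (-8/5)·(-7/4) = 14/5 ≠ 1/6

2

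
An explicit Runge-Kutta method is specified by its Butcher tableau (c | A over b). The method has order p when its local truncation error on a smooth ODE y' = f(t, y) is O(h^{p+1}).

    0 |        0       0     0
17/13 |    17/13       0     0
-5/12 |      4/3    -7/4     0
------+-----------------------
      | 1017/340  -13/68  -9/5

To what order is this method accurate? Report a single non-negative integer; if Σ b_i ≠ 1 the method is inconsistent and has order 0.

b = (1017/340, -13/68, -9/5)
c = (0, 17/13, -5/12)
Ac = (0, 0, -119/52)
Σ b_i: 1017/340·1 + (-13/68)·1 + (-9/5)·1 = 1 ✓
b·c: (-13/68)·17/13 + (-9/5)·(-5/12) = 1/2 ✓
b·c²: (-13/68)·289/169 + (-9/5)·25/144 = -133/208 ≠ 1/3 ⇒ order 2.
b·Ac: (-9/5)·(-119/52) = 1071/260 ≠ 1/6

2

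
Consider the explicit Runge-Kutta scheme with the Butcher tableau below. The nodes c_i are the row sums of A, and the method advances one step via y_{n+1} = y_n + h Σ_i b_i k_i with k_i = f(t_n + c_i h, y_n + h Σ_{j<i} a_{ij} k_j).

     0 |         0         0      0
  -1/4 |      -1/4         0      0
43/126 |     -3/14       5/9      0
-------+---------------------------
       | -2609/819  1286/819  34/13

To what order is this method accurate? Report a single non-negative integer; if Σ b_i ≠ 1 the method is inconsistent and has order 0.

b = (-2609/819, 1286/819, 34/13)
c = (0, -1/4, 43/126)
Ac = (0, 0, -5/36)
Σ b_i: (-2609/819)·1 + 1286/819·1 + 34/13·1 = 1 ✓
b·c: 1286/819·(-1/4) + 34/13·43/126 = 1/2 ✓
b·c²: 1286/819·1/16 + 34/13·1849/15876 = 166241/412776 ≠ 1/3 ⇒ order 2.
b·Ac: 34/13·(-5/36) = -85/234 ≠ 1/6

2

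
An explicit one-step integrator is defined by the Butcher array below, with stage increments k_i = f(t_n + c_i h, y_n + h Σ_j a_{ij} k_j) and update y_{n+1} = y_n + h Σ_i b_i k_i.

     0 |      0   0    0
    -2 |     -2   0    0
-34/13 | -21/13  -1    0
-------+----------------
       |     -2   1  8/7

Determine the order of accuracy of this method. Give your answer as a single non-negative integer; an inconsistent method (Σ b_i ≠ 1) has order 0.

0

b = (-2, 1, 8/7)
c = (0, -2, -34/13)
Ac = (0, 0, 2)
Σ b_i: (-2)·1 + 1·1 + 8/7·1 = 1/7 ≠ 1 ⇒ order 0.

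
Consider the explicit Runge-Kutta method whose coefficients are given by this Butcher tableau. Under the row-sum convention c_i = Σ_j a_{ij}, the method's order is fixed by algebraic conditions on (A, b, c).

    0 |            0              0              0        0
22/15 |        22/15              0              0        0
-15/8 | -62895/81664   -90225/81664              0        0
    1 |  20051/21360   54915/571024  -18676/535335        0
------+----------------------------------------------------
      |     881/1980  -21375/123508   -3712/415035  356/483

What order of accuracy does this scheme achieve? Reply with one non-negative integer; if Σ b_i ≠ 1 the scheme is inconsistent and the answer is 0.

4

b = (881/1980, -21375/123508, -3712/415035, 356/483)
c = (0, 22/15, -15/8, 1)
Ac = (0, 0, -6015/3712, 147/712)
Σ b_i: 881/1980·1 + (-21375/123508)·1 + (-3712/415035)·1 + 356/483·1 = 1 ✓
b·c: (-21375/123508)·22/15 + (-3712/415035)·(-15/8) + 356/483·1 = 1/2 ✓
b·c²: (-21375/123508)·484/225 + (-3712/415035)·225/64 + 356/483·1 = 1/3 ✓
b·Ac: (-3712/415035)·(-6015/3712) + 356/483·147/712 = 1/6 ✓
b·c³: (-21375/123508)·10648/3375 + (-3712/415035)·(-3375/512) + 356/483·1 = 1/4 ✓
b·(c∘Ac): (-3712/415035)·90225/29696 + 356/483·147/712 = 1/8 ✓
b·Ac²: (-3712/415035)·(-4411/1856) + 356/483·1799/21360 = 1/12 ✓
b·A²c: 356/483·161/2848 = 1/24 ✓; 4 stages ⇒ order 4.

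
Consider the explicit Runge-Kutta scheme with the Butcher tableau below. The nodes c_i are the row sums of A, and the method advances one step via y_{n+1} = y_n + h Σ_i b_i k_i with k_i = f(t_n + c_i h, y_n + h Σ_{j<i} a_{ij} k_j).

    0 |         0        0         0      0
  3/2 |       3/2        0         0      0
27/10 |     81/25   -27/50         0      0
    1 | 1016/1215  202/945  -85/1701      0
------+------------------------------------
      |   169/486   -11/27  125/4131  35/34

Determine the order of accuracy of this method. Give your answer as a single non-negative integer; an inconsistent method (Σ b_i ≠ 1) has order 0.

b = (169/486, -11/27, 125/4131, 35/34)
c = (0, 3/2, 27/10, 1)
Ac = (0, 0, -81/100, 13/70)
Σ b_i: 169/486·1 + (-11/27)·1 + 125/4131·1 + 35/34·1 = 1 ✓
b·c: (-11/27)·3/2 + 125/4131·27/10 + 35/34·1 = 1/2 ✓
b·c²: (-11/27)·9/4 + 125/4131·729/100 + 35/34·1 = 1/3 ✓
b·Ac: 125/4131·(-81/100) + 35/34·13/70 = 1/6 ✓
b·c³: (-11/27)·27/8 + 125/4131·19683/1000 + 35/34·1 = 1/4 ✓
b·(c∘Ac): 125/4131·(-2187/1000) + 35/34·13/70 = 1/8 ✓
b·Ac²: 125/4131·(-243/200) + 35/34·7/60 = 1/12 ✓
b·A²c: 35/34·17/420 = 1/24 ✓; 4 stages ⇒ order 4.

4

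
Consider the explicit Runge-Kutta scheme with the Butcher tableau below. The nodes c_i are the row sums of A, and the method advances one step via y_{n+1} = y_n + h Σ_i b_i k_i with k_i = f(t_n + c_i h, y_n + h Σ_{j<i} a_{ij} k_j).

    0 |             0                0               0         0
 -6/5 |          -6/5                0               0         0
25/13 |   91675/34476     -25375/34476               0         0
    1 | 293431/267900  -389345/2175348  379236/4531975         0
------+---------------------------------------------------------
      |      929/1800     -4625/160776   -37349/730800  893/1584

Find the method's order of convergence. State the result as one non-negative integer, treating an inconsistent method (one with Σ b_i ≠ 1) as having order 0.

4

b = (929/1800, -4625/160776, -37349/730800, 893/1584)
c = (0, -6/5, 25/13, 1)
Ac = (0, 0, 5075/5746, 671/1786)
Σ b_i: 929/1800·1 + (-4625/160776)·1 + (-37349/730800)·1 + 893/1584·1 = 1 ✓
b·c: (-4625/160776)·(-6/5) + (-37349/730800)·25/13 + 893/1584·1 = 1/2 ✓
b·c²: (-4625/160776)·36/25 + (-37349/730800)·625/169 + 893/1584·1 = 1/3 ✓
b·Ac: (-37349/730800)·5075/5746 + 893/1584·671/1786 = 1/6 ✓
b·c³: (-4625/160776)·(-216/125) + (-37349/730800)·15625/2197 + 893/1584·1 = 1/4 ✓
b·(c∘Ac): (-37349/730800)·126875/74698 + 893/1584·671/1786 = 1/8 ✓
b·Ac²: (-37349/730800)·(-3045/2873) + 893/1584·231/4465 = 1/12 ✓
b·A²c: 893/1584·66/893 = 1/24 ✓; 4 stages ⇒ order 4.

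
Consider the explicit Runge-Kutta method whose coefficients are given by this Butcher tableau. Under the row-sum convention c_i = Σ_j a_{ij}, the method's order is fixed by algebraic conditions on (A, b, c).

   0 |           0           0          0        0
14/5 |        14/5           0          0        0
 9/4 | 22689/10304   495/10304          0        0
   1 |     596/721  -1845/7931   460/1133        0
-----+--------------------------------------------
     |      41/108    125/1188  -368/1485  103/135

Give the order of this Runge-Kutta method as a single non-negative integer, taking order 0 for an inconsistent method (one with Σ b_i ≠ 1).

4

b = (41/108, 125/1188, -368/1485, 103/135)
c = (0, 14/5, 9/4, 1)
Ac = (0, 0, 99/736, 27/103)
Σ b_i: 41/108·1 + 125/1188·1 + (-368/1485)·1 + 103/135·1 = 1 ✓
b·c: 125/1188·14/5 + (-368/1485)·9/4 + 103/135·1 = 1/2 ✓
b·c²: 125/1188·196/25 + (-368/1485)·81/16 + 103/135·1 = 1/3 ✓
b·Ac: (-368/1485)·99/736 + 103/135·27/103 = 1/6 ✓
b·c³: 125/1188·2744/125 + (-368/1485)·729/64 + 103/135·1 = 1/4 ✓
b·(c∘Ac): (-368/1485)·891/2944 + 103/135·27/103 = 1/8 ✓
b·Ac²: (-368/1485)·693/1840 + 103/135·477/2060 = 1/12 ✓
b·A²c: 103/135·45/824 = 1/24 ✓; 4 stages ⇒ order 4.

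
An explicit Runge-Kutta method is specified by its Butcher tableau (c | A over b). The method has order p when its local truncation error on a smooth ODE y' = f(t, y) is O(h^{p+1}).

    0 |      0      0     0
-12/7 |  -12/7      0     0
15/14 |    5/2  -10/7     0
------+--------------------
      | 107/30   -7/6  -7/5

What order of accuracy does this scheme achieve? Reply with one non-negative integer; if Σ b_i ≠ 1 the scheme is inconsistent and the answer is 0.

2

b = (107/30, -7/6, -7/5)
c = (0, -12/7, 15/14)
Ac = (0, 0, 120/49)
Σ b_i: 107/30·1 + (-7/6)·1 + (-7/5)·1 = 1 ✓
b·c: (-7/6)·(-12/7) + (-7/5)·15/14 = 1/2 ✓
b·c²: (-7/6)·144/49 + (-7/5)·225/196 = -141/28 ≠ 1/3 ⇒ order 2.
b·Ac: (-7/5)·120/49 = -24/7 ≠ 1/6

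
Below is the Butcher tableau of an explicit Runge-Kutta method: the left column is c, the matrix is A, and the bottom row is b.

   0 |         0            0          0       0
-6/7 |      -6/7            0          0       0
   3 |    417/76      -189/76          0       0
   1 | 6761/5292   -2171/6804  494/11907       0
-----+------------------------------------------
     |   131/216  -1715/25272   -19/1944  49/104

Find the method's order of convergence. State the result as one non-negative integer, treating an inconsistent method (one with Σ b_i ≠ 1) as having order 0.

b = (131/216, -1715/25272, -19/1944, 49/104)
c = (0, -6/7, 3, 1)
Ac = (0, 0, 81/38, 39/98)
Σ b_i: 131/216·1 + (-1715/25272)·1 + (-19/1944)·1 + 49/104·1 = 1 ✓
b·c: (-1715/25272)·(-6/7) + (-19/1944)·3 + 49/104·1 = 1/2 ✓
b·c²: (-1715/25272)·36/49 + (-19/1944)·9 + 49/104·1 = 1/3 ✓
b·Ac: (-19/1944)·81/38 + 49/104·39/98 = 1/6 ✓
b·c³: (-1715/25272)·(-216/343) + (-19/1944)·27 + 49/104·1 = 1/4 ✓
b·(c∘Ac): (-19/1944)·243/38 + 49/104·39/98 = 1/8 ✓
b·Ac²: (-19/1944)·(-243/133) + 49/104·143/1029 = 1/12 ✓
b·A²c: 49/104·13/147 = 1/24 ✓; 4 stages ⇒ order 4.

4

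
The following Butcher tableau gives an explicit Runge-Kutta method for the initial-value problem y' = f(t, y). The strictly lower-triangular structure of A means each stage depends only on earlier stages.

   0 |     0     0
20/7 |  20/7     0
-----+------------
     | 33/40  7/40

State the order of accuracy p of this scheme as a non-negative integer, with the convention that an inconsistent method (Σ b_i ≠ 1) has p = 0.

b = (33/40, 7/40)
c = (0, 20/7)
Σ b_i: 33/40·1 + 7/40·1 = 1 ✓
b·c: 7/40·20/7 = 1/2 ✓; 2 stages ⇒ order 2.

2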